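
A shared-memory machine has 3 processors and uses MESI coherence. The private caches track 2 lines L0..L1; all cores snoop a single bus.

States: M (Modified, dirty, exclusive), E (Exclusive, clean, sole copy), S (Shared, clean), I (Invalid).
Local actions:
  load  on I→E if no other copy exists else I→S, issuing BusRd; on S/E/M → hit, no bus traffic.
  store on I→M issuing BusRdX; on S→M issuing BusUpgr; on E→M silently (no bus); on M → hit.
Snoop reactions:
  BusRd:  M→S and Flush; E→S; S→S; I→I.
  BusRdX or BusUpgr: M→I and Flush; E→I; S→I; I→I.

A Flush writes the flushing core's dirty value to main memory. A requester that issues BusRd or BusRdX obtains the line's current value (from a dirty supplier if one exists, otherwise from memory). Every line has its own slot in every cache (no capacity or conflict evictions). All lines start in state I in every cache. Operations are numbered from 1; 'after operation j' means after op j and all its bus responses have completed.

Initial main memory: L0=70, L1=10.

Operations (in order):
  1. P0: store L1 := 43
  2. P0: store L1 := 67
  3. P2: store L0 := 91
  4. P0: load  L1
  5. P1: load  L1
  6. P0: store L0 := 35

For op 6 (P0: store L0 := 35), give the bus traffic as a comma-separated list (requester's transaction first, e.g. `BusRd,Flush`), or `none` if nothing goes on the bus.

[1] P0: store L1 := 43 | P0:M(43), P1:I, P2:I | bus: BusRdX
[2] P0: store L1 := 67 | P0:M(67), P1:I, P2:I | bus: none
[3] P2: store L0 := 91 | P0:I, P1:I, P2:M(91) | bus: BusRdX
[4] P0: load  L1 | P0:M(67), P1:I, P2:I | bus: none
[5] P1: load  L1 | P0:S(67), P1:S(67), P2:I | bus: BusRd,Flush
[6] P0: store L0 := 35 | P0:M(35), P1:I, P2:I | bus: BusRdX,Flush

bus = BusRdX,Flush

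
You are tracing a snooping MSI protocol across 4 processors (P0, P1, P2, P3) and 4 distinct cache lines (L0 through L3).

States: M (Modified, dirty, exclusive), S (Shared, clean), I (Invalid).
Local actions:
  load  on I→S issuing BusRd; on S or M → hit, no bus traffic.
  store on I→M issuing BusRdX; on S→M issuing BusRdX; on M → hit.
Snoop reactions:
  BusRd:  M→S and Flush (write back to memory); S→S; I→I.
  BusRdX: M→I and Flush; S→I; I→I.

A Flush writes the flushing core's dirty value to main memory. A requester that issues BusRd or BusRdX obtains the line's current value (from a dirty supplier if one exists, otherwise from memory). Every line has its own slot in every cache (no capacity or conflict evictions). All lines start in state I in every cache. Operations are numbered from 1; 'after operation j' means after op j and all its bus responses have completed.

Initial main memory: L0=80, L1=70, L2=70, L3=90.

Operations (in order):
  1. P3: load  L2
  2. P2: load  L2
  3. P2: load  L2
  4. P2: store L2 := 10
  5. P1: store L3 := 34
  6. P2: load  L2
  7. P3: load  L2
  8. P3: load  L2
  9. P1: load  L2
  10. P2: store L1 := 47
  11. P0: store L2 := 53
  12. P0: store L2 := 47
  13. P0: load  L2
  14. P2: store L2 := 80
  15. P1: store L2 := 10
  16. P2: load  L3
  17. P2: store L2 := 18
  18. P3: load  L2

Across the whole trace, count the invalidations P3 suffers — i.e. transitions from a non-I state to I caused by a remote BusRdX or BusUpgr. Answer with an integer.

invalidations = 2

[1] P3: load  L2 | P0:I, P1:I, P2:I, P3:S(70) | bus: BusRd
[2] P2: load  L2 | P0:I, P1:I, P2:S(70), P3:S(70) | bus: BusRd
[3] P2: load  L2 | P0:I, P1:I, P2:S(70), P3:S(70) | bus: none
[4] P2: store L2 := 10 | P0:I, P1:I, P2:M(10), P3:I | bus: BusRdX
[5] P1: store L3 := 34 | P0:I, P1:M(34), P2:I, P3:I | bus: BusRdX
[6] P2: load  L2 | P0:I, P1:I, P2:M(10), P3:I | bus: none
[7] P3: load  L2 | P0:I, P1:I, P2:S(10), P3:S(10) | bus: BusRd,Flush
[8] P3: load  L2 | P0:I, P1:I, P2:S(10), P3:S(10) | bus: none
[9] P1: load  L2 | P0:I, P1:S(10), P2:S(10), P3:S(10) | bus: BusRd
[10] P2: store L1 := 47 | P0:I, P1:I, P2:M(47), P3:I | bus: BusRdX
[11] P0: store L2 := 53 | P0:M(53), P1:I, P2:I, P3:I | bus: BusRdX
[12] P0: store L2 := 47 | P0:M(47), P1:I, P2:I, P3:I | bus: none
[13] P0: load  L2 | P0:M(47), P1:I, P2:I, P3:I | bus: none
[14] P2: store L2 := 80 | P0:I, P1:I, P2:M(80), P3:I | bus: BusRdX,Flush
[15] P1: store L2 := 10 | P0:I, P1:M(10), P2:I, P3:I | bus: BusRdX,Flush
[16] P2: load  L3 | P0:I, P1:S(34), P2:S(34), P3:I | bus: BusRd,Flush
[17] P2: store L2 := 18 | P0:I, P1:I, P2:M(18), P3:I | bus: BusRdX,Flush
[18] P3: load  L2 | P0:I, P1:I, P2:S(18), P3:S(18) | bus: BusRd,Flush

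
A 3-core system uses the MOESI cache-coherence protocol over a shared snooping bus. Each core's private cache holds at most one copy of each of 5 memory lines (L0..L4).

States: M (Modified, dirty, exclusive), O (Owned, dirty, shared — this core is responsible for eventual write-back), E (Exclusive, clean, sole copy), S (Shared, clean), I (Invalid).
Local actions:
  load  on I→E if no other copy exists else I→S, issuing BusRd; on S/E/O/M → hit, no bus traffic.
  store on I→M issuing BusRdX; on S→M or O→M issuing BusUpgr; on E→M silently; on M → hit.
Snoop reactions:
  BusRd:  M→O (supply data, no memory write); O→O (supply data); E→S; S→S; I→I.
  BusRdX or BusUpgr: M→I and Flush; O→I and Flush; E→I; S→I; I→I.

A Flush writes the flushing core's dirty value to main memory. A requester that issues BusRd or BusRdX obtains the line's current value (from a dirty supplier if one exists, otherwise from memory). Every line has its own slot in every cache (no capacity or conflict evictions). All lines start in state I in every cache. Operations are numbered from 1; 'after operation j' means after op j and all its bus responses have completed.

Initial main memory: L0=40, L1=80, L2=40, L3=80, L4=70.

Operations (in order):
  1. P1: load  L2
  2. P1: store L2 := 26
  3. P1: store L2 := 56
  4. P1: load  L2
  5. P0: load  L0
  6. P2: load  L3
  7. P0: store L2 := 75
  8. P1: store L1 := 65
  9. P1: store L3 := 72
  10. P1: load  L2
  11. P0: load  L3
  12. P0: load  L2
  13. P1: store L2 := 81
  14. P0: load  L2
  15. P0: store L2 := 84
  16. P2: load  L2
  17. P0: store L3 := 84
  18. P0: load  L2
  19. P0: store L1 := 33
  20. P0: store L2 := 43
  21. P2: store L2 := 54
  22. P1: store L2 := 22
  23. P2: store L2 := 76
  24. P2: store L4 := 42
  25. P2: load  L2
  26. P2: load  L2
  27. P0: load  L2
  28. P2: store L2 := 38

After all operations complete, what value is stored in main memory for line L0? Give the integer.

  op1 P1: load  L2 → I/E/I on L2; bus BusRd; mem=40
  op2 P1: store L2 := 26 → I/M/I on L2; bus (none); mem=40
  op3 P1: store L2 := 56 → I/M/I on L2; bus (none); mem=40
  op4 P1: load  L2 → I/M/I on L2; bus (none); mem=40
  op5 P0: load  L0 → E/I/I on L0; bus BusRd; mem=40
  op6 P2: load  L3 → I/I/E on L3; bus BusRd; mem=80
  op7 P0: store L2 := 75 → M/I/I on L2; bus BusRdX Flush; mem=56
  op8 P1: store L1 := 65 → I/M/I on L1; bus BusRdX; mem=80
  op9 P1: store L3 := 72 → I/M/I on L3; bus BusRdX; mem=80
  op10 P1: load  L2 → O/S/I on L2; bus BusRd; mem=56
  op11 P0: load  L3 → S/O/I on L3; bus BusRd; mem=80
  op12 P0: load  L2 → O/S/I on L2; bus (none); mem=56
  op13 P1: store L2 := 81 → I/M/I on L2; bus BusUpgr Flush; mem=75
  op14 P0: load  L2 → S/O/I on L2; bus BusRd; mem=75
  op15 P0: store L2 := 84 → M/I/I on L2; bus BusUpgr Flush; mem=81
  op16 P2: load  L2 → O/I/S on L2; bus BusRd; mem=81
  op17 P0: store L3 := 84 → M/I/I on L3; bus BusUpgr Flush; mem=72
  op18 P0: load  L2 → O/I/S on L2; bus (none); mem=81
  op19 P0: store L1 := 33 → M/I/I on L1; bus BusRdX Flush; mem=65
  op20 P0: store L2 := 43 → M/I/I on L2; bus BusUpgr; mem=81
  op21 P2: store L2 := 54 → I/I/M on L2; bus BusRdX Flush; mem=43
  op22 P1: store L2 := 22 → I/M/I on L2; bus BusRdX Flush; mem=54
  op23 P2: store L2 := 76 → I/I/M on L2; bus BusRdX Flush; mem=22
  op24 P2: store L4 := 42 → I/I/M on L4; bus BusRdX; mem=70
  op25 P2: load  L2 → I/I/M on L2; bus (none); mem=22
  op26 P2: load  L2 → I/I/M on L2; bus (none); mem=22
  op27 P0: load  L2 → S/I/O on L2; bus BusRd; mem=22
  op28 P2: store L2 := 38 → I/I/M on L2; bus BusUpgr; mem=22

memory[L0] = 40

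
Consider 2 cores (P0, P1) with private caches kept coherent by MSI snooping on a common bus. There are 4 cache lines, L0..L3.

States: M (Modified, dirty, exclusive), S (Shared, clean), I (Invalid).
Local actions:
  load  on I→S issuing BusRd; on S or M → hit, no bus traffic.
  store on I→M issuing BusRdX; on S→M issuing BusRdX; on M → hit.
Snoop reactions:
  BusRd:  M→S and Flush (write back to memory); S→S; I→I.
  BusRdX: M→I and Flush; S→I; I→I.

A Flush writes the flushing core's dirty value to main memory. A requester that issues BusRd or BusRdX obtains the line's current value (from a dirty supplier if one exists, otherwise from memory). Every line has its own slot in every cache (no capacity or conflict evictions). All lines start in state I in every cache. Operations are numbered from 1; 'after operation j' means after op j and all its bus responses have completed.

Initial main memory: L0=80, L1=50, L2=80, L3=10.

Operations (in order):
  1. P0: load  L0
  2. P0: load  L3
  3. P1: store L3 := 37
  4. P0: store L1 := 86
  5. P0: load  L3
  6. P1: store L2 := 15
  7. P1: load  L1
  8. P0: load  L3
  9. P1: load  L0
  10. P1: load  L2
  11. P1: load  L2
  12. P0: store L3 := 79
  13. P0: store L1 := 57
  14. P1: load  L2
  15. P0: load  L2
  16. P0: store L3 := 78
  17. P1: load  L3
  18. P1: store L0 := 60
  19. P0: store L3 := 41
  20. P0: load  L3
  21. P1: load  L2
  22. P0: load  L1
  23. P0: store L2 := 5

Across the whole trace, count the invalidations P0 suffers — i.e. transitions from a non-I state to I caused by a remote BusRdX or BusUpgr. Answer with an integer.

invalidations = 2

1. P0: load  L0  bus=[BusRd]  L0: P0=S P1=I  mem[L0]=80
2. P0: load  L3  bus=[BusRd]  L3: P0=S P1=I  mem[L3]=10
3. P1: store L3 := 37  bus=[BusRdX]  L3: P0=I P1=M  mem[L3]=10
4. P0: store L1 := 86  bus=[BusRdX]  L1: P0=M P1=I  mem[L1]=50
5. P0: load  L3  bus=[BusRd,Flush]  L3: P0=S P1=S  mem[L3]=37
6. P1: store L2 := 15  bus=[BusRdX]  L2: P0=I P1=M  mem[L2]=80
7. P1: load  L1  bus=[BusRd,Flush]  L1: P0=S P1=S  mem[L1]=86
8. P0: load  L3  bus=[-]  L3: P0=S P1=S  mem[L3]=37
9. P1: load  L0  bus=[BusRd]  L0: P0=S P1=S  mem[L0]=80
10. P1: load  L2  bus=[-]  L2: P0=I P1=M  mem[L2]=80
11. P1: load  L2  bus=[-]  L2: P0=I P1=M  mem[L2]=80
12. P0: store L3 := 79  bus=[BusRdX]  L3: P0=M P1=I  mem[L3]=37
13. P0: store L1 := 57  bus=[BusRdX]  L1: P0=M P1=I  mem[L1]=86
14. P1: load  L2  bus=[-]  L2: P0=I P1=M  mem[L2]=80
15. P0: load  L2  bus=[BusRd,Flush]  L2: P0=S P1=S  mem[L2]=15
16. P0: store L3 := 78  bus=[-]  L3: P0=M P1=I  mem[L3]=37
17. P1: load  L3  bus=[BusRd,Flush]  L3: P0=S P1=S  mem[L3]=78
18. P1: store L0 := 60  bus=[BusRdX]  L0: P0=I P1=M  mem[L0]=80
19. P0: store L3 := 41  bus=[BusRdX]  L3: P0=M P1=I  mem[L3]=78
20. P0: load  L3  bus=[-]  L3: P0=M P1=I  mem[L3]=78
21. P1: load  L2  bus=[-]  L2: P0=S P1=S  mem[L2]=15
22. P0: load  L1  bus=[-]  L1: P0=M P1=I  mem[L1]=86
23. P0: store L2 := 5  bus=[BusRdX]  L2: P0=M P1=I  mem[L2]=15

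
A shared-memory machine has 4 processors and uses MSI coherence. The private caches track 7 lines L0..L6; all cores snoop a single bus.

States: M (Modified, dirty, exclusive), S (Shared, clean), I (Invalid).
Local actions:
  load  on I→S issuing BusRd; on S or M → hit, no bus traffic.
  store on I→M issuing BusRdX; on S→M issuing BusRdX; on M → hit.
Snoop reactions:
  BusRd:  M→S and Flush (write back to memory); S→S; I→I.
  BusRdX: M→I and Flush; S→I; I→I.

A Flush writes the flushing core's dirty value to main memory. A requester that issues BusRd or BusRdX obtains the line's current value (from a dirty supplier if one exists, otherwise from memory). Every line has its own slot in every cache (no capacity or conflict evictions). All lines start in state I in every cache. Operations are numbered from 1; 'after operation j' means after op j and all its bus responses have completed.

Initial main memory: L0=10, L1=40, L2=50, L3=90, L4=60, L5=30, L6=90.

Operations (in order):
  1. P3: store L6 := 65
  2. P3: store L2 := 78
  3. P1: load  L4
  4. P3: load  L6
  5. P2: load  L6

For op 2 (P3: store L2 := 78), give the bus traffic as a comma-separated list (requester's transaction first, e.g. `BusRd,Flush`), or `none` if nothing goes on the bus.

  op1 P3: store L6 := 65 → I/I/I/M on L6; bus BusRdX; mem=90
  op2 P3: store L2 := 78 → I/I/I/M on L2; bus BusRdX; mem=50
  op3 P1: load  L4 → I/S/I/I on L4; bus BusRd; mem=60
  op4 P3: load  L6 → I/I/I/M on L6; bus (none); mem=90
  op5 P2: load  L6 → I/I/S/S on L6; bus BusRd Flush; mem=65

bus = BusRdX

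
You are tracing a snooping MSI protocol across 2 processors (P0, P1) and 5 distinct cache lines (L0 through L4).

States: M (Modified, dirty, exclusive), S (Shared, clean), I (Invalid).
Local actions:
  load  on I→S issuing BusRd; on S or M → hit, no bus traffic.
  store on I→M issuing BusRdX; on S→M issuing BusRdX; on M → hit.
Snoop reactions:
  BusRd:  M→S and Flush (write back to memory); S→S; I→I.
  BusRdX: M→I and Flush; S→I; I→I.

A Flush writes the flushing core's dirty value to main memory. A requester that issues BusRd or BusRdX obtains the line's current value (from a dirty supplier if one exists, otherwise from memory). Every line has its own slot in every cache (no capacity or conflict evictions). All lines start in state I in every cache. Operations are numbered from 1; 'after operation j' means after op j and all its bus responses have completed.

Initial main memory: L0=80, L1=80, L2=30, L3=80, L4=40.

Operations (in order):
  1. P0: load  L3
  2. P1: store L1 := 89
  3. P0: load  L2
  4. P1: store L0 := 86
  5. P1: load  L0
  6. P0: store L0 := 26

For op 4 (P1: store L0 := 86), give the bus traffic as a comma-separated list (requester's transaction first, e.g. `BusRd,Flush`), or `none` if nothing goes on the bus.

step 1: P0: load  L3  ⟶  SI  (L3)  txn=BusRd  M[L3]=80
step 2: P1: store L1 := 89  ⟶  IM  (L1)  txn=BusRdX  M[L1]=80
step 3: P0: load  L2  ⟶  SI  (L2)  txn=BusRd  M[L2]=30
step 4: P1: store L0 := 86  ⟶  IM  (L0)  txn=BusRdX  M[L0]=80
step 5: P1: load  L0  ⟶  IM  (L0)  txn=∅  M[L0]=80
step 6: P0: store L0 := 26  ⟶  MI  (L0)  txn=BusRdX+Flush  M[L0]=86

bus = BusRdX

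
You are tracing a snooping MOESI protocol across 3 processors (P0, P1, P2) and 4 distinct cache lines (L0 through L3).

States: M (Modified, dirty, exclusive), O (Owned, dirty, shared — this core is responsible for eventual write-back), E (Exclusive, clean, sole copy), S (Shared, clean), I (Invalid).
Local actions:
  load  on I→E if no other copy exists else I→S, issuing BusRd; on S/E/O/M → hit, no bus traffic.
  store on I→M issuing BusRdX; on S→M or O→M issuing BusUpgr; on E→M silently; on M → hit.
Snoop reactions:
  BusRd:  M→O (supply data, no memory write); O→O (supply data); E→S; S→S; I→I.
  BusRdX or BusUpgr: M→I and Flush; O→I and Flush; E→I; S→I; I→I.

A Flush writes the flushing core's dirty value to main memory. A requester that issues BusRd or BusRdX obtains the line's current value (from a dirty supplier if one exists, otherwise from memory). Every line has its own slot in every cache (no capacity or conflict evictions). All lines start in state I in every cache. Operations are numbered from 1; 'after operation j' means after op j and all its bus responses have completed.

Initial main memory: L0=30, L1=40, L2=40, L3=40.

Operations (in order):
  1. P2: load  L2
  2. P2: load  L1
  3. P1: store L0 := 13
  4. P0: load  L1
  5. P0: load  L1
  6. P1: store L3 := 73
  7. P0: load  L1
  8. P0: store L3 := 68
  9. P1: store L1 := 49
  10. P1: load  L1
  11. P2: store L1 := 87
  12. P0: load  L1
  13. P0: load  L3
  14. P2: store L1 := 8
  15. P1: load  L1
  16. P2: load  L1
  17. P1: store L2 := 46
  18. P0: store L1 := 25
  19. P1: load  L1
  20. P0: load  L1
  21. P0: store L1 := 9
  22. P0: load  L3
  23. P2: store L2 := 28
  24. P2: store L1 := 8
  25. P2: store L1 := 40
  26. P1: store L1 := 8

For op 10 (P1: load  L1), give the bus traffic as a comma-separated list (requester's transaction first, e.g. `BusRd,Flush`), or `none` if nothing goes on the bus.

bus = none

  op1 P2: load  L2 → I/I/E on L2; bus BusRd; mem=40
  op2 P2: load  L1 → I/I/E on L1; bus BusRd; mem=40
  op3 P1: store L0 := 13 → I/M/I on L0; bus BusRdX; mem=30
  op4 P0: load  L1 → S/I/S on L1; bus BusRd; mem=40
  op5 P0: load  L1 → S/I/S on L1; bus (none); mem=40
  op6 P1: store L3 := 73 → I/M/I on L3; bus BusRdX; mem=40
  op7 P0: load  L1 → S/I/S on L1; bus (none); mem=40
  op8 P0: store L3 := 68 → M/I/I on L3; bus BusRdX Flush; mem=73
  op9 P1: store L1 := 49 → I/M/I on L1; bus BusRdX; mem=40
  op10 P1: load  L1 → I/M/I on L1; bus (none); mem=40
  op11 P2: store L1 := 87 → I/I/M on L1; bus BusRdX Flush; mem=49
  op12 P0: load  L1 → S/I/O on L1; bus BusRd; mem=49
  op13 P0: load  L3 → M/I/I on L3; bus (none); mem=73
  op14 P2: store L1 := 8 → I/I/M on L1; bus BusUpgr; mem=49
  op15 P1: load  L1 → I/S/O on L1; bus BusRd; mem=49
  op16 P2: load  L1 → I/S/O on L1; bus (none); mem=49
  op17 P1: store L2 := 46 → I/M/I on L2; bus BusRdX; mem=40
  op18 P0: store L1 := 25 → M/I/I on L1; bus BusRdX Flush; mem=8
  op19 P1: load  L1 → O/S/I on L1; bus BusRd; mem=8
  op20 P0: load  L1 → O/S/I on L1; bus (none); mem=8
  op21 P0: store L1 := 9 → M/I/I on L1; bus BusUpgr; mem=8
  op22 P0: load  L3 → M/I/I on L3; bus (none); mem=73
  op23 P2: store L2 := 28 → I/I/M on L2; bus BusRdX Flush; mem=46
  op24 P2: store L1 := 8 → I/I/M on L1; bus BusRdX Flush; mem=9
  op25 P2: store L1 := 40 → I/I/M on L1; bus (none); mem=9
  op26 P1: store L1 := 8 → I/M/I on L1; bus BusRdX Flush; mem=40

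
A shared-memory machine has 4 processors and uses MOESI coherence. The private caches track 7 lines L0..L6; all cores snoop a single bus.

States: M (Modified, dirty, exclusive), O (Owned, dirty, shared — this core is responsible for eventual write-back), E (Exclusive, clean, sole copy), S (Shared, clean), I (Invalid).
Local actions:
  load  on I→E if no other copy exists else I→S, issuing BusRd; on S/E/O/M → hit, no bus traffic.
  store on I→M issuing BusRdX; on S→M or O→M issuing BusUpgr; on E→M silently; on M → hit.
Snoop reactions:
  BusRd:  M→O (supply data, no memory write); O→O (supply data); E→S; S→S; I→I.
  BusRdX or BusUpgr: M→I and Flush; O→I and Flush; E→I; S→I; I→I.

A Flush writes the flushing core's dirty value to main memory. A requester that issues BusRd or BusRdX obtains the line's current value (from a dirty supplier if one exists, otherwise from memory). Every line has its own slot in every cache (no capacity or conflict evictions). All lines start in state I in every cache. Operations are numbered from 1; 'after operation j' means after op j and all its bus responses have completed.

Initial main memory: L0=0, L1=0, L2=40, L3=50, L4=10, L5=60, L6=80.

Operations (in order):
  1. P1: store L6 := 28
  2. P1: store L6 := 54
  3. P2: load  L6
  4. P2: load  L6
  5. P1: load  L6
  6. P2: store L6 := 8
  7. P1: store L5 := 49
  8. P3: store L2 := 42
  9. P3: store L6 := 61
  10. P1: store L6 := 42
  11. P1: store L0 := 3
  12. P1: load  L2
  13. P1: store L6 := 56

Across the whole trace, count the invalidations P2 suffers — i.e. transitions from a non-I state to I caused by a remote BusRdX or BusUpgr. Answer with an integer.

invalidations = 1

step 1: P1: store L6 := 28  ⟶  IMII  (L6)  txn=BusRdX  M[L6]=80
step 2: P1: store L6 := 54  ⟶  IMII  (L6)  txn=∅  M[L6]=80
step 3: P2: load  L6  ⟶  IOSI  (L6)  txn=BusRd  M[L6]=80
step 4: P2: load  L6  ⟶  IOSI  (L6)  txn=∅  M[L6]=80
step 5: P1: load  L6  ⟶  IOSI  (L6)  txn=∅  M[L6]=80
step 6: P2: store L6 := 8  ⟶  IIMI  (L6)  txn=BusUpgr+Flush  M[L6]=54
step 7: P1: store L5 := 49  ⟶  IMII  (L5)  txn=BusRdX  M[L5]=60
step 8: P3: store L2 := 42  ⟶  IIIM  (L2)  txn=BusRdX  M[L2]=40
step 9: P3: store L6 := 61  ⟶  IIIM  (L6)  txn=BusRdX+Flush  M[L6]=8
step 10: P1: store L6 := 42  ⟶  IMII  (L6)  txn=BusRdX+Flush  M[L6]=61
step 11: P1: store L0 := 3  ⟶  IMII  (L0)  txn=BusRdX  M[L0]=0
step 12: P1: load  L2  ⟶  ISIO  (L2)  txn=BusRd  M[L2]=40
step 13: P1: store L6 := 56  ⟶  IMII  (L6)  txn=∅  M[L6]=61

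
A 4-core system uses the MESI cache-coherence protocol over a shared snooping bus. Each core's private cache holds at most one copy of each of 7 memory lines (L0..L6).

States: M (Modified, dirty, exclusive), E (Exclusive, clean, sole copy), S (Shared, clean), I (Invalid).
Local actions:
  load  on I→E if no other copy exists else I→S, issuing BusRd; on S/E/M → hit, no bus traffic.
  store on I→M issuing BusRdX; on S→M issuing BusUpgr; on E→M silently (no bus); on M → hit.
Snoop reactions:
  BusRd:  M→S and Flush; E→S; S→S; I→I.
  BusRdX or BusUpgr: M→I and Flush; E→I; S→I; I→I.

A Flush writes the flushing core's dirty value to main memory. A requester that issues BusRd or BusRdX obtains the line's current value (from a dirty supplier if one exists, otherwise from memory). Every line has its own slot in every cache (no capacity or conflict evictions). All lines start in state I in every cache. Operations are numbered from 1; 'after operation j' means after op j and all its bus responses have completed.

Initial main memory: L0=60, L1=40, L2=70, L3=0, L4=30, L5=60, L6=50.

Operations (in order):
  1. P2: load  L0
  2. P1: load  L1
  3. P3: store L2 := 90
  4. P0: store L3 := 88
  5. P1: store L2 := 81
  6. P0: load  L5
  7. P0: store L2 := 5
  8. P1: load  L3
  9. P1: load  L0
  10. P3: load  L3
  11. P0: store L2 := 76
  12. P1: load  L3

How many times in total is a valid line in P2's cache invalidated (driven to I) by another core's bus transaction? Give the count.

1. P2: load  L0  bus=[BusRd]  L0: P0=I P1=I P2=E P3=I  mem[L0]=60
2. P1: load  L1  bus=[BusRd]  L1: P0=I P1=E P2=I P3=I  mem[L1]=40
3. P3: store L2 := 90  bus=[BusRdX]  L2: P0=I P1=I P2=I P3=M  mem[L2]=70
4. P0: store L3 := 88  bus=[BusRdX]  L3: P0=M P1=I P2=I P3=I  mem[L3]=0
5. P1: store L2 := 81  bus=[BusRdX,Flush]  L2: P0=I P1=M P2=I P3=I  mem[L2]=90
6. P0: load  L5  bus=[BusRd]  L5: P0=E P1=I P2=I P3=I  mem[L5]=60
7. P0: store L2 := 5  bus=[BusRdX,Flush]  L2: P0=M P1=I P2=I P3=I  mem[L2]=81
8. P1: load  L3  bus=[BusRd,Flush]  L3: P0=S P1=S P2=I P3=I  mem[L3]=88
9. P1: load  L0  bus=[BusRd]  L0: P0=I P1=S P2=S P3=I  mem[L0]=60
10. P3: load  L3  bus=[BusRd]  L3: P0=S P1=S P2=I P3=S  mem[L3]=88
11. P0: store L2 := 76  bus=[-]  L2: P0=M P1=I P2=I P3=I  mem[L2]=81
12. P1: load  L3  bus=[-]  L3: P0=S P1=S P2=I P3=S  mem[L3]=88

invalidations = 0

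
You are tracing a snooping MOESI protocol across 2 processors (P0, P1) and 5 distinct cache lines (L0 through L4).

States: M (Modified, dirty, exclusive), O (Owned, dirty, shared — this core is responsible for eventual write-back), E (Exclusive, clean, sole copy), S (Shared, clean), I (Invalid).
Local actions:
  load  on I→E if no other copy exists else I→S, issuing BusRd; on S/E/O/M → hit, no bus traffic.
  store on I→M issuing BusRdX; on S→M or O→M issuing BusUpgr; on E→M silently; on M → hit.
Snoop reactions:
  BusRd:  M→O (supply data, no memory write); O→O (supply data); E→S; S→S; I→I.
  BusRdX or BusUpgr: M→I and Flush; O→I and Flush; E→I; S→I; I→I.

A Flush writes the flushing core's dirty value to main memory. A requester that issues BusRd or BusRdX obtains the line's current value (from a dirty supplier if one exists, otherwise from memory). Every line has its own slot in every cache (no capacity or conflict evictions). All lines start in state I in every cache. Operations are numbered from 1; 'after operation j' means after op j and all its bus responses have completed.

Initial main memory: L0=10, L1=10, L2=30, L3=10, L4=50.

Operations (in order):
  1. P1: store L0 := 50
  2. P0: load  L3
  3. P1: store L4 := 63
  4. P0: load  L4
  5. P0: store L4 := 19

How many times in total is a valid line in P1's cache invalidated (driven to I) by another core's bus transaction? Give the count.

invalidations = 1

1. P1: store L0 := 50  bus=[BusRdX]  L0: P0=I P1=M  mem[L0]=10
2. P0: load  L3  bus=[BusRd]  L3: P0=E P1=I  mem[L3]=10
3. P1: store L4 := 63  bus=[BusRdX]  L4: P0=I P1=M  mem[L4]=50
4. P0: load  L4  bus=[BusRd]  L4: P0=S P1=O  mem[L4]=50
5. P0: store L4 := 19  bus=[BusUpgr,Flush]  L4: P0=M P1=I  mem[L4]=63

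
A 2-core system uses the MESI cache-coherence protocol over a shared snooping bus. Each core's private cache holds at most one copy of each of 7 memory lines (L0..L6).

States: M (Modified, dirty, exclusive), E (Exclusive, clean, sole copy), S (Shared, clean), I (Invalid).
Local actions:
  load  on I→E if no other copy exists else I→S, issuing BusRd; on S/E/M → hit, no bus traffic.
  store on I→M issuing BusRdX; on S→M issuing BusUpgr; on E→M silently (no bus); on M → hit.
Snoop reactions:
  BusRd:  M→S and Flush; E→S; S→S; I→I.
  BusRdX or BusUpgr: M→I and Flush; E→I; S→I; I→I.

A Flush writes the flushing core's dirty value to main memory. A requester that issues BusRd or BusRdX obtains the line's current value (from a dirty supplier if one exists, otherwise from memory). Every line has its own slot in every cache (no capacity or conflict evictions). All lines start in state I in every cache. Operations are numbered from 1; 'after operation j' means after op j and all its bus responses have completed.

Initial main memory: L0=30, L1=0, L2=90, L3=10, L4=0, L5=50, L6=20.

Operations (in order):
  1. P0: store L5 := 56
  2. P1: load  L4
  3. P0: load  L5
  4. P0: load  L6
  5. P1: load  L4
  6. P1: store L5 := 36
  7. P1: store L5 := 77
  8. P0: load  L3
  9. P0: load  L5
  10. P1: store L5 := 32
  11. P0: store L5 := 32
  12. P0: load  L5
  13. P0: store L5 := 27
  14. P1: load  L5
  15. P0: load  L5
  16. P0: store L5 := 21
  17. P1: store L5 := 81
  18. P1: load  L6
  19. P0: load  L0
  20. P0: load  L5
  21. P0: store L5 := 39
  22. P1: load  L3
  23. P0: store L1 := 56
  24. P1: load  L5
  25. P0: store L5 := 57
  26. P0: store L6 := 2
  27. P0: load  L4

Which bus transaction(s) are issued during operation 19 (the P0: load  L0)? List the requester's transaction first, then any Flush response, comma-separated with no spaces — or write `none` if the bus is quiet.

bus = BusRd

[1] P0: store L5 := 56 | P0:M(56), P1:I | bus: BusRdX
[2] P1: load  L4 | P0:I, P1:E(0) | bus: BusRd
[3] P0: load  L5 | P0:M(56), P1:I | bus: none
[4] P0: load  L6 | P0:E(20), P1:I | bus: BusRd
[5] P1: load  L4 | P0:I, P1:E(0) | bus: none
[6] P1: store L5 := 36 | P0:I, P1:M(36) | bus: BusRdX,Flush
[7] P1: store L5 := 77 | P0:I, P1:M(77) | bus: none
[8] P0: load  L3 | P0:E(10), P1:I | bus: BusRd
[9] P0: load  L5 | P0:S(77), P1:S(77) | bus: BusRd,Flush
[10] P1: store L5 := 32 | P0:I, P1:M(32) | bus: BusUpgr
[11] P0: store L5 := 32 | P0:M(32), P1:I | bus: BusRdX,Flush
[12] P0: load  L5 | P0:M(32), P1:I | bus: none
[13] P0: store L5 := 27 | P0:M(27), P1:I | bus: none
[14] P1: load  L5 | P0:S(27), P1:S(27) | bus: BusRd,Flush
[15] P0: load  L5 | P0:S(27), P1:S(27) | bus: none
[16] P0: store L5 := 21 | P0:M(21), P1:I | bus: BusUpgr
[17] P1: store L5 := 81 | P0:I, P1:M(81) | bus: BusRdX,Flush
[18] P1: load  L6 | P0:S(20), P1:S(20) | bus: BusRd
[19] P0: load  L0 | P0:E(30), P1:I | bus: BusRd
[20] P0: load  L5 | P0:S(81), P1:S(81) | bus: BusRd,Flush
[21] P0: store L5 := 39 | P0:M(39), P1:I | bus: BusUpgr
[22] P1: load  L3 | P0:S(10), P1:S(10) | bus: BusRd
[23] P0: store L1 := 56 | P0:M(56), P1:I | bus: BusRdX
[24] P1: load  L5 | P0:S(39), P1:S(39) | bus: BusRd,Flush
[25] P0: store L5 := 57 | P0:M(57), P1:I | bus: BusUpgr
[26] P0: store L6 := 2 | P0:M(2), P1:I | bus: BusUpgr
[27] P0: load  L4 | P0:S(0), P1:S(0) | bus: BusRd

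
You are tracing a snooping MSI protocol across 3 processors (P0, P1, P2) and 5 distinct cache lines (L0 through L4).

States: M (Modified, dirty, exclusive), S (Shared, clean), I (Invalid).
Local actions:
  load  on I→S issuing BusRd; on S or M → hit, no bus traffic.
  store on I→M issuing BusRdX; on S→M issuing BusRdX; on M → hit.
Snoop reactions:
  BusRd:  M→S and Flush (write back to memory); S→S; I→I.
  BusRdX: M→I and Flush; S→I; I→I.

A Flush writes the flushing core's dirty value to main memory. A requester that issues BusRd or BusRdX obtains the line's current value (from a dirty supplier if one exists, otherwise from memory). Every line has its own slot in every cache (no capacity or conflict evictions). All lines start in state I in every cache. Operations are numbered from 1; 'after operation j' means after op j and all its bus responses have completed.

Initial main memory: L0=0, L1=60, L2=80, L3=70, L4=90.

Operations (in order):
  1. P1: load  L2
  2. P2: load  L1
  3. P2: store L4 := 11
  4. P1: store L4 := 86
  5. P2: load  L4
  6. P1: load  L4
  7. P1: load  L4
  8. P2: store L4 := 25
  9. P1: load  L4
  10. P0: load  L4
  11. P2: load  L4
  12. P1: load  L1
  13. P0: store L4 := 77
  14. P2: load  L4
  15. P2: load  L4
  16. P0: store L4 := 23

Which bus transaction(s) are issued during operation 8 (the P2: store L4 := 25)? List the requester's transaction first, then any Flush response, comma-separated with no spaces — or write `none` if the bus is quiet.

step 1: P1: load  L2  ⟶  ISI  (L2)  txn=BusRd  M[L2]=80
step 2: P2: load  L1  ⟶  IIS  (L1)  txn=BusRd  M[L1]=60
step 3: P2: store L4 := 11  ⟶  IIM  (L4)  txn=BusRdX  M[L4]=90
step 4: P1: store L4 := 86  ⟶  IMI  (L4)  txn=BusRdX+Flush  M[L4]=11
step 5: P2: load  L4  ⟶  ISS  (L4)  txn=BusRd+Flush  M[L4]=86
step 6: P1: load  L4  ⟶  ISS  (L4)  txn=∅  M[L4]=86
step 7: P1: load  L4  ⟶  ISS  (L4)  txn=∅  M[L4]=86
step 8: P2: store L4 := 25  ⟶  IIM  (L4)  txn=BusRdX  M[L4]=86
step 9: P1: load  L4  ⟶  ISS  (L4)  txn=BusRd+Flush  M[L4]=25
step 10: P0: load  L4  ⟶  SSS  (L4)  txn=BusRd  M[L4]=25
step 11: P2: load  L4  ⟶  SSS  (L4)  txn=∅  M[L4]=25
step 12: P1: load  L1  ⟶  ISS  (L1)  txn=BusRd  M[L1]=60
step 13: P0: store L4 := 77  ⟶  MII  (L4)  txn=BusRdX  M[L4]=25
step 14: P2: load  L4  ⟶  SIS  (L4)  txn=BusRd+Flush  M[L4]=77
step 15: P2: load  L4  ⟶  SIS  (L4)  txn=∅  M[L4]=77
step 16: P0: store L4 := 23  ⟶  MII  (L4)  txn=BusRdX  M[L4]=77

bus = BusRdX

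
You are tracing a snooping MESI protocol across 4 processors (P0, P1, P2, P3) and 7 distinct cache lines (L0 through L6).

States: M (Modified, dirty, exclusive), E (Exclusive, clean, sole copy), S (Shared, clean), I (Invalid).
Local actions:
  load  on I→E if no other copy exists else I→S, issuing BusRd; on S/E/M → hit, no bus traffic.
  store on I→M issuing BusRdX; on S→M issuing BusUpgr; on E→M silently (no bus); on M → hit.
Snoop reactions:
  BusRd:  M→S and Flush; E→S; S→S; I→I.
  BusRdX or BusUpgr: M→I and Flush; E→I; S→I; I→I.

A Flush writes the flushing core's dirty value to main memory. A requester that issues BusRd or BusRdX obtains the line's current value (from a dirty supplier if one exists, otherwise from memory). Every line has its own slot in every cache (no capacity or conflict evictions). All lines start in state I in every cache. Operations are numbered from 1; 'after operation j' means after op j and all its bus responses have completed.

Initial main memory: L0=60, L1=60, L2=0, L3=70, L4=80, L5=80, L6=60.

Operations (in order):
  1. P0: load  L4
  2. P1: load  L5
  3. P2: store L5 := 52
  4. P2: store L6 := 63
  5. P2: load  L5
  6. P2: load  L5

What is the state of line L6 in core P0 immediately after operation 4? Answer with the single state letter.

step 1: P0: load  L4  ⟶  EIII  (L4)  txn=BusRd  M[L4]=80
step 2: P1: load  L5  ⟶  IEII  (L5)  txn=BusRd  M[L5]=80
step 3: P2: store L5 := 52  ⟶  IIMI  (L5)  txn=BusRdX  M[L5]=80
step 4: P2: store L6 := 63  ⟶  IIMI  (L6)  txn=BusRdX  M[L6]=60
step 5: P2: load  L5  ⟶  IIMI  (L5)  txn=∅  M[L5]=80
step 6: P2: load  L5  ⟶  IIMI  (L5)  txn=∅  M[L5]=80

state = I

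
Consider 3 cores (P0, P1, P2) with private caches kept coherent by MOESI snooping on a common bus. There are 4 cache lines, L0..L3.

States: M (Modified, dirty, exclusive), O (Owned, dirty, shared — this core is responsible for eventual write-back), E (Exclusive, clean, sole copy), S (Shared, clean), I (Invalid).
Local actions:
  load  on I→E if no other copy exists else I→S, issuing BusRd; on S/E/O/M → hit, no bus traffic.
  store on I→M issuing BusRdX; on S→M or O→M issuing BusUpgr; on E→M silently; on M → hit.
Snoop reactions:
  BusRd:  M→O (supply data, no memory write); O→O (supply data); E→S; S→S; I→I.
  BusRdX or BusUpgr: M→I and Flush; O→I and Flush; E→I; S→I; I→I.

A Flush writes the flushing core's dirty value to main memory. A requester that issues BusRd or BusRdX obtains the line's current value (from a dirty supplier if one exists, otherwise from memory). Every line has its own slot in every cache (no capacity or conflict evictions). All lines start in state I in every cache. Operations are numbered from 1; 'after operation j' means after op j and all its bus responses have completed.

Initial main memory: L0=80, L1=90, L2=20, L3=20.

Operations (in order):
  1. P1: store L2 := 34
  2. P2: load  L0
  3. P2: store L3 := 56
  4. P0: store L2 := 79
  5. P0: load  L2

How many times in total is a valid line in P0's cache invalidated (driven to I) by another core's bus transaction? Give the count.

invalidations = 0

step 1: P1: store L2 := 34  ⟶  IMI  (L2)  txn=BusRdX  M[L2]=20
step 2: P2: load  L0  ⟶  IIE  (L0)  txn=BusRd  M[L0]=80
step 3: P2: store L3 := 56  ⟶  IIM  (L3)  txn=BusRdX  M[L3]=20
step 4: P0: store L2 := 79  ⟶  MII  (L2)  txn=BusRdX+Flush  M[L2]=34
step 5: P0: load  L2  ⟶  MII  (L2)  txn=∅  M[L2]=34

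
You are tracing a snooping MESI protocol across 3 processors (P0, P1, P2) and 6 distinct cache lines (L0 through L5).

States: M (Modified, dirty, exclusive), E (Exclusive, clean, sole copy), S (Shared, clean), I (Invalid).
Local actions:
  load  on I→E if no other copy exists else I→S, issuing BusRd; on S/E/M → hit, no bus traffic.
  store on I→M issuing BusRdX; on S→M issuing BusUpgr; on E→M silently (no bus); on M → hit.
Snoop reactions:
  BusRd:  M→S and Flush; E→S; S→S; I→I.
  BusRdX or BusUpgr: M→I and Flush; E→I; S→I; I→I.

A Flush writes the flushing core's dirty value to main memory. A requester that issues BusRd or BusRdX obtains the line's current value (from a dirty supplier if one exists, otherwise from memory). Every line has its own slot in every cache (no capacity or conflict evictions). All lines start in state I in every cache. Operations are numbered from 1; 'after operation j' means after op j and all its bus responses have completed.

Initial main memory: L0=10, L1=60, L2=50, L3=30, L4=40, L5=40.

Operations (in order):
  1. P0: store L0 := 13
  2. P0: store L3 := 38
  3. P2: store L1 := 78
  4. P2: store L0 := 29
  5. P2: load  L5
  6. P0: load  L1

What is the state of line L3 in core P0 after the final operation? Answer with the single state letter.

step 1: P0: store L0 := 13  ⟶  MII  (L0)  txn=BusRdX  M[L0]=10
step 2: P0: store L3 := 38  ⟶  MII  (L3)  txn=BusRdX  M[L3]=30
step 3: P2: store L1 := 78  ⟶  IIM  (L1)  txn=BusRdX  M[L1]=60
step 4: P2: store L0 := 29  ⟶  IIM  (L0)  txn=BusRdX+Flush  M[L0]=13
step 5: P2: load  L5  ⟶  IIE  (L5)  txn=BusRd  M[L5]=40
step 6: P0: load  L1  ⟶  SIS  (L1)  txn=BusRd+Flush  M[L1]=78

state = M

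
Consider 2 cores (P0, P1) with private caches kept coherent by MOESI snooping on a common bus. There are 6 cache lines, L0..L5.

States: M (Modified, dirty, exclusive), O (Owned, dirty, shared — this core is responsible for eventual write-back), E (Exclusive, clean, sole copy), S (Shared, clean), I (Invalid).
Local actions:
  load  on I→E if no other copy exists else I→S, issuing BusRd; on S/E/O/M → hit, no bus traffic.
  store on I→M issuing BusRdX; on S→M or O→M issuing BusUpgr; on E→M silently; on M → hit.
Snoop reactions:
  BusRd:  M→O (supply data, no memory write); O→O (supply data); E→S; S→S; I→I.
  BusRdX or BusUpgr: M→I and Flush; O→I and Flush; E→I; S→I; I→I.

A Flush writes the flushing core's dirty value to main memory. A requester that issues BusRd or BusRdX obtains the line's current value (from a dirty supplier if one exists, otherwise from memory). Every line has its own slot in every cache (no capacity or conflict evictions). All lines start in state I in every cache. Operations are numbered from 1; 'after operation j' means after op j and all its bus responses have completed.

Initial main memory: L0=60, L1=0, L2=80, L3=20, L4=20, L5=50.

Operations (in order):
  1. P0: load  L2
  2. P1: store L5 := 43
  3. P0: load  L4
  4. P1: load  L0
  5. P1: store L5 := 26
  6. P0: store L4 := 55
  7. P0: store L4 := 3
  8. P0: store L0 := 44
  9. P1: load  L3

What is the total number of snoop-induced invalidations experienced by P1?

invalidations = 1

[1] P0: load  L2 | P0:E(80), P1:I | bus: BusRd
[2] P1: store L5 := 43 | P0:I, P1:M(43) | bus: BusRdX
[3] P0: load  L4 | P0:E(20), P1:I | bus: BusRd
[4] P1: load  L0 | P0:I, P1:E(60) | bus: BusRd
[5] P1: store L5 := 26 | P0:I, P1:M(26) | bus: none
[6] P0: store L4 := 55 | P0:M(55), P1:I | bus: none
[7] P0: store L4 := 3 | P0:M(3), P1:I | bus: none
[8] P0: store L0 := 44 | P0:M(44), P1:I | bus: BusRdX
[9] P1: load  L3 | P0:I, P1:E(20) | bus: BusRd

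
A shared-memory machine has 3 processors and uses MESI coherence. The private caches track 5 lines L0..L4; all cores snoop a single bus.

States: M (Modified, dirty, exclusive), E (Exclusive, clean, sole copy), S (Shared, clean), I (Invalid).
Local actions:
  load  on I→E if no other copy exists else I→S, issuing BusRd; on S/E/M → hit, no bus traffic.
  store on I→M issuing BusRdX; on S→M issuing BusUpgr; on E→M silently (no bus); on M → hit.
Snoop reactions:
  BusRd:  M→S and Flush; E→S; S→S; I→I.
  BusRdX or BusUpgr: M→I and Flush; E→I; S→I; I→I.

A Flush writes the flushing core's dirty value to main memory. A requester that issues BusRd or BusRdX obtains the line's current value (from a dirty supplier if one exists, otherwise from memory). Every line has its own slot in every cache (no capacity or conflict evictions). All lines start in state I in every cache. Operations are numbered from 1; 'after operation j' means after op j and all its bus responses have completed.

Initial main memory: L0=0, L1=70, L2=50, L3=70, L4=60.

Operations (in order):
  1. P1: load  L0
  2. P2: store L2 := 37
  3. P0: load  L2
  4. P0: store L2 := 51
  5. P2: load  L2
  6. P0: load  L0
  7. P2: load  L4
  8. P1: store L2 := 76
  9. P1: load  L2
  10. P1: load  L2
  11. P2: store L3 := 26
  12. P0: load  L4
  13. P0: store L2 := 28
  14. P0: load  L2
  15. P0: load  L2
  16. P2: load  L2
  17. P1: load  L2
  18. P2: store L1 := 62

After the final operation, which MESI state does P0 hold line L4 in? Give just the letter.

state = S

step 1: P1: load  L0  ⟶  IEI  (L0)  txn=BusRd  M[L0]=0
step 2: P2: store L2 := 37  ⟶  IIM  (L2)  txn=BusRdX  M[L2]=50
step 3: P0: load  L2  ⟶  SIS  (L2)  txn=BusRd+Flush  M[L2]=37
step 4: P0: store L2 := 51  ⟶  MII  (L2)  txn=BusUpgr  M[L2]=37
step 5: P2: load  L2  ⟶  SIS  (L2)  txn=BusRd+Flush  M[L2]=51
step 6: P0: load  L0  ⟶  SSI  (L0)  txn=BusRd  M[L0]=0
step 7: P2: load  L4  ⟶  IIE  (L4)  txn=BusRd  M[L4]=60
step 8: P1: store L2 := 76  ⟶  IMI  (L2)  txn=BusRdX  M[L2]=51
step 9: P1: load  L2  ⟶  IMI  (L2)  txn=∅  M[L2]=51
step 10: P1: load  L2  ⟶  IMI  (L2)  txn=∅  M[L2]=51
step 11: P2: store L3 := 26  ⟶  IIM  (L3)  txn=BusRdX  M[L3]=70
step 12: P0: load  L4  ⟶  SIS  (L4)  txn=BusRd  M[L4]=60
step 13: P0: store L2 := 28  ⟶  MII  (L2)  txn=BusRdX+Flush  M[L2]=76
step 14: P0: load  L2  ⟶  MII  (L2)  txn=∅  M[L2]=76
step 15: P0: load  L2  ⟶  MII  (L2)  txn=∅  M[L2]=76
step 16: P2: load  L2  ⟶  SIS  (L2)  txn=BusRd+Flush  M[L2]=28
step 17: P1: load  L2  ⟶  SSS  (L2)  txn=BusRd  M[L2]=28
step 18: P2: store L1 := 62  ⟶  IIM  (L1)  txn=BusRdX  M[L1]=70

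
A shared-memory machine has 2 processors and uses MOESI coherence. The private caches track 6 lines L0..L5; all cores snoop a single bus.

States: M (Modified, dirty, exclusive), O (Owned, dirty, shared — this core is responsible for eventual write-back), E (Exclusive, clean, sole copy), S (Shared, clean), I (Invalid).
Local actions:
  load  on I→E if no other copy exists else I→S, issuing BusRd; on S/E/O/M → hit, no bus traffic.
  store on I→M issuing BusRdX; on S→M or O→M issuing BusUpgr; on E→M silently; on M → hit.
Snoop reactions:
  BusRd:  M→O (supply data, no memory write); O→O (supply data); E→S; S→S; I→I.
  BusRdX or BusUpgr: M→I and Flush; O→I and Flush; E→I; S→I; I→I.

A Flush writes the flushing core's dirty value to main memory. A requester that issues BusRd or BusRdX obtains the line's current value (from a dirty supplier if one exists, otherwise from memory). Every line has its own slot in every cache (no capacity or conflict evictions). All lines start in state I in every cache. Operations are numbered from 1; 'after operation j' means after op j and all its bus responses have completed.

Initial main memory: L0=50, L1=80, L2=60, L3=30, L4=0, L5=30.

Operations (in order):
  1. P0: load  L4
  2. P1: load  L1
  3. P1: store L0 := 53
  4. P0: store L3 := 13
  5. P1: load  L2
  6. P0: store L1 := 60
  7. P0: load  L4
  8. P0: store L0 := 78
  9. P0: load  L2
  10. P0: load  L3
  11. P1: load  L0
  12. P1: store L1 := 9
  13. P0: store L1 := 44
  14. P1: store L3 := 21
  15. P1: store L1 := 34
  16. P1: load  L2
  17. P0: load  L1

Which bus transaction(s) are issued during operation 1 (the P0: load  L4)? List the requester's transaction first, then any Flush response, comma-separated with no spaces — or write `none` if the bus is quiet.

  op1 P0: load  L4 → E/I on L4; bus BusRd; mem=0
  op2 P1: load  L1 → I/E on L1; bus BusRd; mem=80
  op3 P1: store L0 := 53 → I/M on L0; bus BusRdX; mem=50
  op4 P0: store L3 := 13 → M/I on L3; bus BusRdX; mem=30
  op5 P1: load  L2 → I/E on L2; bus BusRd; mem=60
  op6 P0: store L1 := 60 → M/I on L1; bus BusRdX; mem=80
  op7 P0: load  L4 → E/I on L4; bus (none); mem=0
  op8 P0: store L0 := 78 → M/I on L0; bus BusRdX Flush; mem=53
  op9 P0: load  L2 → S/S on L2; bus BusRd; mem=60
  op10 P0: load  L3 → M/I on L3; bus (none); mem=30
  op11 P1: load  L0 → O/S on L0; bus BusRd; mem=53
  op12 P1: store L1 := 9 → I/M on L1; bus BusRdX Flush; mem=60
  op13 P0: store L1 := 44 → M/I on L1; bus BusRdX Flush; mem=9
  op14 P1: store L3 := 21 → I/M on L3; bus BusRdX Flush; mem=13
  op15 P1: store L1 := 34 → I/M on L1; bus BusRdX Flush; mem=44
  op16 P1: load  L2 → S/S on L2; bus (none); mem=60
  op17 P0: load  L1 → S/O on L1; bus BusRd; mem=44

bus = BusRd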